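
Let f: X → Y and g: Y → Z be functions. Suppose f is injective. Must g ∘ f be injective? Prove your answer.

No. Take X = Y = Z = {1, 2}, f = identity (injective), and g(x) = 1 for every x.
Then (g ∘ f)(1) = 1 = (g ∘ f)(2) with 1 ≠ 2, so g ∘ f is not injective.

not injective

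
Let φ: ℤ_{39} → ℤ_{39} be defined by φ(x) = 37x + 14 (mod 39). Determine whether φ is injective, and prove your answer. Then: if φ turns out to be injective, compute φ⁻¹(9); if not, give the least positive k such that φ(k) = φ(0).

Suppose φ(x_1) = φ(x_2) in ℤ_{39}. Then 37x_1 + 14 ≡ 37x_2 + 14 (mod 39), therefore 37(x_1 − x_2) ≡ 0 (mod 39).
Since gcd(37, 39) = 1, 37 is invertible modulo 39, thus x_1 − x_2 ≡ 0 (mod 39), i.e. x_1 = x_2.
So φ is injective.
We now compute 37⁻¹ mod 39 explicitly. Euclid's algorithm: 39 = 1·37 + 2, 37 = 18·2 + 1; back-substituting gives 1 = 19·37 − 18·39, so 37⁻¹ ≡ 19 (mod 39).
Since φ is injective, we find φ⁻¹(9): we need 37x ≡ 9 − 14 ≡ 34 (mod 39). Using 37⁻¹ = 19: x ≡ 19·34 = 646 = 16·39 + 22, so x = 22.
Check: φ(22) = 37·22 + 14 = 828 = 21·39 + 9 ≡ 9 (mod 39).

22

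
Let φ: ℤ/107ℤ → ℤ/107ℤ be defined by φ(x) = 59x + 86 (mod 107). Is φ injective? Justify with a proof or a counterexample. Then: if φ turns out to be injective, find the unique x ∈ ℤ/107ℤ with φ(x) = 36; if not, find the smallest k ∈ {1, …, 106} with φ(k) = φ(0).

59

Recall that φ is injective if φ(s) = φ(t) implies s = t.
Suppose φ(s) = φ(t) in ℤ/107ℤ. Then 59s + 86 ≡ 59t + 86 (mod 107), so 59(s − t) ≡ 0 (mod 107).
Since gcd(59, 107) = 1, 59 is invertible modulo 107, hence s − t ≡ 0 (mod 107), i.e. s = t.
Thus φ is injective.
We now compute 59⁻¹ mod 107 explicitly. Euclid's algorithm: 107 = 1·59 + 48, 59 = 1·48 + 11, 48 = 4·11 + 4, 11 = 2·4 + 3, 4 = 1·3 + 1; back-substituting gives 1 = 78·59 − 43·107, so 59⁻¹ ≡ 78 (mod 107).
Since φ is injective, we find φ⁻¹(36): we need 59x ≡ 36 − 86 ≡ 57 (mod 107). Using 59⁻¹ = 78: x ≡ 78·57 = 4446 = 41·107 + 59, so x = 59.
Check: φ(59) = 59·59 + 86 = 3567 = 33·107 + 36 ≡ 36 (mod 107).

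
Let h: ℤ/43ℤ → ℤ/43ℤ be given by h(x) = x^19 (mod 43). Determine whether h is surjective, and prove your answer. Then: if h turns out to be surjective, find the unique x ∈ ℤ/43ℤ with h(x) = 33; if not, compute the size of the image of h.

Since 43 is prime, the nonzero elements of ℤ/43ℤ form a cyclic group of order 42.
As gcd(19, 42) = 1, raising to the 19th power is a bijection on this group: if s^19 ≡ t^19 then (st^{−1})^19 = 1, and the only element of order dividing gcd(19, 42) = 1 is 1, so s = t.
With h(0) = 0 this makes h injective on all of ℤ/43ℤ, hence bijective (finite equal-size domain and codomain). In particular h is surjective.
Since h is surjective, we find the preimage of 33. The inverse of x ↦ x^19 on (ℤ/43ℤ)^× is x ↦ x^31, because 19·31 = 589 = 14·42 + 1 ≡ 1 (mod 42) and x^{42} = 1 for x ≠ 0 (Fermat). So h⁻¹(33) = 33^31 mod 43.
Repeated squaring mod 43: 33^1 ≡ 33, 33^2 ≡ 33² = 1089 ≡ 14, 33^4 ≡ 14² = 196 ≡ 24, 33^8 ≡ 24² = 576 ≡ 17, 33^16 ≡ 17² = 289 ≡ 31. Since 31 = 16 + 8 + 4 + 2 + 1, 33^31 ≡ 31·17·24·14·33: 31·17 = 527 ≡ 11, then 11·24 = 264 ≡ 6, then 6·14 = 84 ≡ 41, then 41·33 = 1353 ≡ 20. So 33^31 ≡ 20 (mod 43).
Hence h⁻¹(33) = 20.

20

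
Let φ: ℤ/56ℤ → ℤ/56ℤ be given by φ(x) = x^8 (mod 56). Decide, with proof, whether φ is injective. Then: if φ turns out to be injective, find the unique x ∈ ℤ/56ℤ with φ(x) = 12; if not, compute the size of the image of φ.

φ(6): Repeated squaring mod 56: 6^1 ≡ 6, 6^2 ≡ 6² = 36, 6^4 ≡ 36² = 1296 ≡ 8, 6^8 ≡ 8² = 64 ≡ 8. So 6^8 ≡ 8 (mod 56).
φ(8): Repeated squaring mod 56: 8^1 ≡ 8, 8^2 ≡ 8² = 64 ≡ 8, 8^4 ≡ 8² = 64 ≡ 8, 8^8 ≡ 8² = 64 ≡ 8. So 8^8 ≡ 8 (mod 56).
So φ(6) = φ(8) = 8 while 6 ≠ 8, hence φ is not injective.
Since φ is not injective, we determine |image(φ)|. Computing x^8 mod 56 for each x (by repeated squaring, reducing mod 56 at every step), the values φ(0), φ(1), …, φ(55) are: 0, 1, 32, 9, 16, 25, 8, 49, 8, 25, 16, 9, 32, 1, 0, 1, 32, 9, 16, 25, 8, 49, 8, 25, 16, 9, 32, 1, 0, 1, 32, 9, 16, 25, 8, 49, 8, 25, 16, 9, 32, 1, 0, 1, 32, 9, 16, 25, 8, 49, 8, 25, 16, 9, 32, 1.
The distinct values are {0, 1, 8, 9, 16, 25, 32, 49}; there are 8 of them.

8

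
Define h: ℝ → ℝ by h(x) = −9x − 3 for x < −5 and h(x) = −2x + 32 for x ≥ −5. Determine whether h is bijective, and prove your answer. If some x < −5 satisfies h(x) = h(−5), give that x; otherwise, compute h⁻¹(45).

-16/3

Both pieces are strictly decreasing (slopes −9 and −2), so each is injective on its own interval.
The left piece maps (−∞, −5) onto (42, ∞); the right piece maps [−5, ∞) onto (−∞, 42].
Since 42 = 42, the images partition ℝ: h is injective and surjective, hence bijective.
Because the two images are disjoint, no x < −5 has h(x) = h(−5), so we compute h⁻¹(45): 45 lies in (42, ∞), so solve −9x − 3 = 45: x = (45 + 3)/(−9) = −16/3.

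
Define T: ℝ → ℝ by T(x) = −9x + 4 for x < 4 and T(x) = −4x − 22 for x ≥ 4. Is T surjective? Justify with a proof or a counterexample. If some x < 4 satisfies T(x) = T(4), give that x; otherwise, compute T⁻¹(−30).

34/9

Both pieces are strictly decreasing (slopes −9 and −4), so each is injective on its own interval.
The left piece maps (−∞, 4) onto (−32, ∞); the right piece maps [4, ∞) onto (−∞, −38].
The union (−32, ∞) ∪ (−∞, −38] omits the interval between −32 and −38; in particular −32 has no preimage. So T is not surjective.
Because the two images are disjoint, no x < 4 has T(x) = T(4), so we compute T⁻¹(−30): −30 lies in (−32, ∞), so solve −9x + 4 = −30: x = (−30 − 4)/(−9) = 34/9.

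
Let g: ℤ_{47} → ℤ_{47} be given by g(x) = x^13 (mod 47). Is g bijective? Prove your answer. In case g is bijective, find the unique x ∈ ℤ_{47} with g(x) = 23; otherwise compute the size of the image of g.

Since 47 is prime, the nonzero elements of ℤ_{47} form a cyclic group of order 46.
As gcd(13, 46) = 1, raising to the 13th power is a bijection on this group: if s^13 ≡ t^13 then (st^{−1})^13 = 1, and the only element of order dividing gcd(13, 46) = 1 is 1, so s = t.
With g(0) = 0 this makes g injective on all of ℤ_{47}, hence bijective (finite equal-size domain and codomain). In particular g is bijective.
Since g is bijective, we find the preimage of 23. The inverse of x ↦ x^13 on (ℤ_{47})^× is x ↦ x^39, because 13·39 = 507 = 11·46 + 1 ≡ 1 (mod 46) and x^{46} = 1 for x ≠ 0 (Fermat). So g⁻¹(23) = 23^39 mod 47.
Repeated squaring mod 47: 23^1 ≡ 23, 23^2 ≡ 23² = 529 ≡ 12, 23^4 ≡ 12² = 144 ≡ 3, 23^8 ≡ 3² = 9, 23^16 ≡ 9² = 81 ≡ 34, 23^32 ≡ 34² = 1156 ≡ 28. Since 39 = 32 + 4 + 2 + 1, 23^39 ≡ 28·3·12·23: 28·3 = 84 ≡ 37, then 37·12 = 444 ≡ 21, then 21·23 = 483 ≡ 13. So 23^39 ≡ 13 (mod 47).
Hence g⁻¹(23) = 13.

13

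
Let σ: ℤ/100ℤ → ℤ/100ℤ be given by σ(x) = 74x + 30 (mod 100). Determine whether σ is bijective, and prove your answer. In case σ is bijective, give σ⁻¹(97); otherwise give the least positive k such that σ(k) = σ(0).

50

Recall: σ is injective when σ(u) = σ(v) forces u = v.
We have gcd(74, 100) = 2 > 1. Taking u = 0 and v = 50: σ(0) = 30 and σ(50) = 74·50 + 30 = 3730 ≡ 30 (mod 100).
So σ(0) = σ(50) while 0 ≠ 50, hence σ is not injective, hence not bijective.
Since σ is not bijective, we find the least positive k with σ(k) = σ(0): this means 74k ≡ 0 (mod 100), i.e. 100 ∣ 74k. Since gcd(74, 100) = 2, dividing through by 2 this holds exactly when 50 ∣ 37k, and as gcd(37, 50) = 1, exactly when 50 ∣ k.
The smallest positive such k is 50.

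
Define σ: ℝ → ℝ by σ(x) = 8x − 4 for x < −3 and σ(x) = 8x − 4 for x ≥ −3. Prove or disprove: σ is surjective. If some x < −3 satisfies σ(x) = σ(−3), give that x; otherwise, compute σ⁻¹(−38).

Both pieces are strictly increasing (slopes 8 and 8), so each is injective on its own interval.
The left piece maps (−∞, −3) onto (−∞, −28); the right piece maps [−3, ∞) onto [−28, ∞).
These images together cover ℝ, so σ is surjective.
Because the two images are disjoint, no x < −3 has σ(x) = σ(−3), so we compute σ⁻¹(−38): −38 lies in (−∞, −28), so solve 8x − 4 = −38: x = (−38 + 4)/8 = −17/4.

-17/4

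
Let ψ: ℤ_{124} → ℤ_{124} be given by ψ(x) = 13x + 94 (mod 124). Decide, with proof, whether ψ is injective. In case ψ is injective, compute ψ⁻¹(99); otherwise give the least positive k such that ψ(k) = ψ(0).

If ψ(a) = ψ(b), then 13a ≡ 13b (mod 124). Because gcd(13, 124) = 1, we may cancel 13 to get a ≡ b (mod 124).
Therefore ψ is injective.
We now compute 13⁻¹ mod 124 explicitly. Euclid's algorithm: 124 = 9·13 + 7, 13 = 1·7 + 6, 7 = 1·6 + 1; back-substituting gives 1 = 105·13 − 11·124, so 13⁻¹ ≡ 105 (mod 124).
Since ψ is injective, we find ψ⁻¹(99): we need 13x ≡ 99 − 94 ≡ 5 (mod 124). Using 13⁻¹ = 105: x ≡ 105·5 = 525 = 4·124 + 29, so x = 29.
Check: ψ(29) = 13·29 + 94 = 471 = 3·124 + 99 ≡ 99 (mod 124).

29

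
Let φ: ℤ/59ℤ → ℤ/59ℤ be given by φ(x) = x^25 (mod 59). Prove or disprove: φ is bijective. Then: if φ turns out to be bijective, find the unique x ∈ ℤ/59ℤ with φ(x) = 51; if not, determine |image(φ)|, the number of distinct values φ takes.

3

Since 59 is prime, the nonzero elements of ℤ/59ℤ form a cyclic group of order 58.
As gcd(25, 58) = 1, raising to the 25th power is a bijection on this group: if x_1^25 ≡ x_2^25 then (x_1x_2^{−1})^25 = 1, and the only element of order dividing gcd(25, 58) = 1 is 1, so x_1 = x_2.
With φ(0) = 0 this makes φ injective on all of ℤ/59ℤ, hence bijective (finite equal-size domain and codomain). In particular φ is bijective.
Since φ is bijective, we find the preimage of 51. The inverse of x ↦ x^25 on (ℤ/59ℤ)^× is x ↦ x^7, because 25·7 = 175 = 3·58 + 1 ≡ 1 (mod 58) and x^{58} = 1 for x ≠ 0 (Fermat). So φ⁻¹(51) = 51^7 mod 59.
Repeated squaring mod 59: 51^1 ≡ 51, 51^2 ≡ 51² = 2601 ≡ 5, 51^4 ≡ 5² = 25. Since 7 = 4 + 2 + 1, 51^7 ≡ 25·5·51: 25·5 = 125 ≡ 7, then 7·51 = 357 ≡ 3. So 51^7 ≡ 3 (mod 59).
Hence φ⁻¹(51) = 3.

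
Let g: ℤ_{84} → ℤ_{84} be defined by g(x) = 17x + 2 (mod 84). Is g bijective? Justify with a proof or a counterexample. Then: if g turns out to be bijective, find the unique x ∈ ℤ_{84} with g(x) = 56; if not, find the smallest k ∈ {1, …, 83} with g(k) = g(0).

If g(x_1) = g(x_2), then 17x_1 ≡ 17x_2 (mod 84). Because gcd(17, 84) = 1, we may cancel 17 to get x_1 ≡ x_2 (mod 84).
We now compute 17⁻¹ mod 84 explicitly. Euclid's algorithm: 84 = 4·17 + 16, 17 = 1·16 + 1; back-substituting gives 1 = 5·17 − 1·84, so 17⁻¹ ≡ 5 (mod 84).
Then y ↦ 5(y − 2) is a two-sided inverse to g, so every y ∈ ℤ_{84} has a preimage.
So g is bijective.
Since g is bijective, we find g⁻¹(56): we need 17x ≡ 56 − 2 ≡ 54 (mod 84). Using 17⁻¹ = 5: x ≡ 5·54 = 270 = 3·84 + 18, so x = 18.
Check: g(18) = 17·18 + 2 = 308 = 3·84 + 56 ≡ 56 (mod 84).

18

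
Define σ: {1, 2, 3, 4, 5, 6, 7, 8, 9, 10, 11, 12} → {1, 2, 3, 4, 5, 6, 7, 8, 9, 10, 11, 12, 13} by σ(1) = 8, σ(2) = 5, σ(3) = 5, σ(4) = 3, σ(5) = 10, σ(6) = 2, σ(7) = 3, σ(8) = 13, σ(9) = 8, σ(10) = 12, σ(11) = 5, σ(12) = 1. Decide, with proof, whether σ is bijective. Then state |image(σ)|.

8

σ(2) = 5 = σ(3) with 2 ≠ 3, so σ is not injective, hence not bijective.
The image of σ is {1, 2, 3, 5, 8, 10, 12, 13}, which has 8 elements.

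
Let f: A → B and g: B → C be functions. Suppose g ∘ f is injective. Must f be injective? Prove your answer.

injective

Suppose f(s) = f(t). Applying g: (g ∘ f)(s) = (g ∘ f)(t). Since g ∘ f is injective, s = t. Hence f is injective.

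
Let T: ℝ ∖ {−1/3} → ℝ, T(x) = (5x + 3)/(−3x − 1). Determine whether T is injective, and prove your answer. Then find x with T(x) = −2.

Suppose T(a) = T(b). Cross-multiplying: (5a + 3)(−3b − 1) = (5b + 3)(−3a − 1).
Expanding both sides and cancelling the symmetric terms leaves 4·(a − b) = 0. Since 4 ≠ 0, a = b. Thus T is injective.
Solving T(x) = −2: cross-multiplying gives 5x + 3 = −2(−3x − 1), which rearranges to −1x = −1, so x = 1.

1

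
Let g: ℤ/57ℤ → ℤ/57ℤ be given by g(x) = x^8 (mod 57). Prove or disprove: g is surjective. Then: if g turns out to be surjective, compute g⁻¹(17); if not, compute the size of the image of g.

20

g(8): Repeated squaring mod 57: 8^1 ≡ 8, 8^2 ≡ 8² = 64 ≡ 7, 8^4 ≡ 7² = 49, 8^8 ≡ 49² = 2401 ≡ 7. So 8^8 ≡ 7 (mod 57).
g(11): Repeated squaring mod 57: 11^1 ≡ 11, 11^2 ≡ 11² = 121 ≡ 7, 11^4 ≡ 7² = 49, 11^8 ≡ 49² = 2401 ≡ 7. So 11^8 ≡ 7 (mod 57).
So g(8) = g(11) = 7 while 8 ≠ 11, therefore g is not injective.
A non-injective map from the 57-element set ℤ/57ℤ to itself takes at most 56 distinct values, so it cannot be surjective. So g is not surjective.
Since g is not surjective, we determine |image(g)|. Computing x^8 mod 57 for each x (by repeated squaring, reducing mod 57 at every step), the values g(0), g(1), …, g(56) are: 0, 1, 28, 6, 43, 4, 54, 49, 7, 36, 55, 7, 30, 16, 4, 24, 25, 28, 39, 19, 1, 9, 25, 43, 42, 16, 49, 45, 55, 55, 45, 49, 16, 42, 43, 25, 9, 1, 19, 39, 28, 25, 24, 4, 16, 30, 7, 55, 36, 7, 49, 54, 4, 43, 6, 28, 1.
The distinct values are {0, 1, 4, 6, 7, 9, 16, 19, 24, 25, 28, 30, 36, 39, 42, 43, 45, 49, 54, 55}; there are 20 of them.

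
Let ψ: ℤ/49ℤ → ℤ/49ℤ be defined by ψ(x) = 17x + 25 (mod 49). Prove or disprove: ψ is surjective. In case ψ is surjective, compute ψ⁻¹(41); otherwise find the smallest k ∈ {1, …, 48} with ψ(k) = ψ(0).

Recall: surjectivity means every element of the codomain has a preimage under ψ.
Since gcd(17, 49) = 1, 17 is invertible modulo 49. Euclid's algorithm: 49 = 2·17 + 15, 17 = 1·15 + 2, 15 = 7·2 + 1; back-substituting gives 1 = 26·17 − 9·49, so 17⁻¹ ≡ 26 (mod 49).
For any y ∈ ℤ/49ℤ, x = 26(y − 25) mod 49 satisfies ψ(x) = 17·26(y − 25) + 25 ≡ y (since 17·26 ≡ 1 mod 49). So every y has a preimage.
Hence ψ is surjective.
Since ψ is surjective, we find ψ⁻¹(41): we need 17x ≡ 41 − 25 ≡ 16 (mod 49). Using 17⁻¹ = 26: x ≡ 26·16 = 416 = 8·49 + 24, so x = 24.
Check: ψ(24) = 17·24 + 25 = 433 = 8·49 + 41 ≡ 41 (mod 49).

24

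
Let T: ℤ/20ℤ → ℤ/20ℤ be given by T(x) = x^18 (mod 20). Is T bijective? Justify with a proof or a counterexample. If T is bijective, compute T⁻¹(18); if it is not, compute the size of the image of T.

6

T(4): Repeated squaring mod 20: 4^1 ≡ 4, 4^2 ≡ 4² = 16, 4^4 ≡ 16² = 256 ≡ 16, 4^8 ≡ 16² = 256 ≡ 16, 4^16 ≡ 16² = 256 ≡ 16. Since 18 = 16 + 2, 4^18 ≡ 16·16: 16·16 = 256 ≡ 16. So 4^18 ≡ 16 (mod 20).
T(6): Repeated squaring mod 20: 6^1 ≡ 6, 6^2 ≡ 6² = 36 ≡ 16, 6^4 ≡ 16² = 256 ≡ 16, 6^8 ≡ 16² = 256 ≡ 16, 6^16 ≡ 16² = 256 ≡ 16. Since 18 = 16 + 2, 6^18 ≡ 16·16: 16·16 = 256 ≡ 16. So 6^18 ≡ 16 (mod 20).
So T(4) = T(6) = 16 while 4 ≠ 6, so T is not injective, hence not bijective.
Since T is not bijective, we determine |image(T)|. Computing x^18 mod 20 for each x (by repeated squaring, reducing mod 20 at every step), the values T(0), T(1), …, T(19) are: 0, 1, 4, 9, 16, 5, 16, 9, 4, 1, 0, 1, 4, 9, 16, 5, 16, 9, 4, 1.
The distinct values are {0, 1, 4, 5, 9, 16}; there are 6 of them.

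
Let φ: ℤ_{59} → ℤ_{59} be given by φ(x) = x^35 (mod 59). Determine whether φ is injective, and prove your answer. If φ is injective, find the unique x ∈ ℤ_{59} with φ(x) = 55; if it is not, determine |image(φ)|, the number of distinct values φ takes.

Since 59 is prime, the nonzero elements of ℤ_{59} form a cyclic group of order 58.
As gcd(35, 58) = 1, raising to the 35th power is a bijection on this group: if a^35 ≡ b^35 then (ab^{−1})^35 = 1, and the only element of order dividing gcd(35, 58) = 1 is 1, so a = b.
With φ(0) = 0 this makes φ injective on all of ℤ_{59}, hence bijective (finite equal-size domain and codomain). In particular φ is injective.
Since φ is injective, we find the preimage of 55. The inverse of x ↦ x^35 on (ℤ_{59})^× is x ↦ x^5, because 35·5 = 175 = 3·58 + 1 ≡ 1 (mod 58) and x^{58} = 1 for x ≠ 0 (Fermat). So φ⁻¹(55) = 55^5 mod 59.
Repeated squaring mod 59: 55^1 ≡ 55, 55^2 ≡ 55² = 3025 ≡ 16, 55^4 ≡ 16² = 256 ≡ 20. Since 5 = 4 + 1, 55^5 ≡ 20·55: 20·55 = 1100 ≡ 38. So 55^5 ≡ 38 (mod 59).
Hence φ⁻¹(55) = 38.

38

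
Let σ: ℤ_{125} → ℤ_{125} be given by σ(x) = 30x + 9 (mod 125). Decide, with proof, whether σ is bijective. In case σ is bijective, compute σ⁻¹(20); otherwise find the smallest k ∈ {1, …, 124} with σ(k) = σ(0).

Recall that σ is injective when σ(a) = σ(b) forces a = b.
We have gcd(30, 125) = 5 > 1. Taking a = 0 and b = 25: σ(0) = 9 and σ(25) = 30·25 + 9 = 759 ≡ 9 (mod 125).
So σ(0) = σ(25) while 0 ≠ 25, hence σ is not injective, hence not bijective.
Since σ is not bijective, we find the least positive k with σ(k) = σ(0): this means 30k ≡ 0 (mod 125), i.e. 125 ∣ 30k. Since gcd(30, 125) = 5, dividing through by 5 this holds exactly when 25 ∣ 6k, and as gcd(6, 25) = 1, exactly when 25 ∣ k.
The smallest positive such k is 25.

25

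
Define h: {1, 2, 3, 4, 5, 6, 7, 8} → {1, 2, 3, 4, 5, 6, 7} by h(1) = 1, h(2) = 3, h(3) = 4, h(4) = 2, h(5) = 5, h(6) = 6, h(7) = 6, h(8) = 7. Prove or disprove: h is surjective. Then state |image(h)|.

Every element of the codomain has a preimage: 1 = h(1), 2 = h(4), 3 = h(2), 4 = h(3), 5 = h(5), 6 = h(6), 7 = h(8).
So h is surjective.
The image of h is {1, 2, 3, 4, 5, 6, 7}, which has 7 elements.

7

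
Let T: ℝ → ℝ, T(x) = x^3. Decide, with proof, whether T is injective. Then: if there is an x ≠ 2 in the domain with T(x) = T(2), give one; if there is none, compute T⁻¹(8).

On ℝ, x ↦ x^3 is strictly increasing (since 3 is odd), so T(a) = T(b) forces a = b. So T is injective.
Since x ↦ x^3 is strictly increasing on ℝ, it is injective there, so no x ≠ 2 in the domain has T(x) = T(2). We therefore compute T⁻¹(8) = 8^{1/3} = 2 (indeed 2^3 = 8).

2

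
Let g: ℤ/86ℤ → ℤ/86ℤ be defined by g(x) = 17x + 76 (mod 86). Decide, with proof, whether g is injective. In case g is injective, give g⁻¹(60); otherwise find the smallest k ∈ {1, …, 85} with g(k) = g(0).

If g(x_1) = g(x_2), then 17x_1 ≡ 17x_2 (mod 86). Because gcd(17, 86) = 1, we may cancel 17 to get x_1 ≡ x_2 (mod 86).
So g is injective.
We now compute 17⁻¹ mod 86 explicitly. Euclid's algorithm: 86 = 5·17 + 1; back-substituting gives 1 = 81·17 − 16·86, so 17⁻¹ ≡ 81 (mod 86).
Since g is injective, we find g⁻¹(60): we need 17x ≡ 60 − 76 ≡ 70 (mod 86). Using 17⁻¹ = 81: x ≡ 81·70 = 5670 = 65·86 + 80, so x = 80.
Check: g(80) = 17·80 + 76 = 1436 = 16·86 + 60 ≡ 60 (mod 86).

80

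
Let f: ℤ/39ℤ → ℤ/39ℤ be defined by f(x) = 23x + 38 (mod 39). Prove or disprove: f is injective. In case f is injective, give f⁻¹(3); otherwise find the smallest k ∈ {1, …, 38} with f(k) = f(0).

29

Suppose f(x_1) = f(x_2) in ℤ/39ℤ. Then 23x_1 + 38 ≡ 23x_2 + 38 (mod 39), thus 23(x_1 − x_2) ≡ 0 (mod 39).
Since gcd(23, 39) = 1, 23 is invertible modulo 39, hence x_1 − x_2 ≡ 0 (mod 39), i.e. x_1 = x_2.
Therefore f is injective.
We now compute 23⁻¹ mod 39 explicitly. Euclid's algorithm: 39 = 1·23 + 16, 23 = 1·16 + 7, 16 = 2·7 + 2, 7 = 3·2 + 1; back-substituting gives 1 = 17·23 − 10·39, so 23⁻¹ ≡ 17 (mod 39).
Since f is injective, we compute f⁻¹(3): solve 23x + 38 ≡ 3 (mod 39), i.e. 23x ≡ 4 (mod 39).
Multiplying by 23⁻¹ = 17 gives x ≡ 17·4 = 68 = 1·39 + 29 ≡ 29 (mod 39).
Check: f(29) = 23·29 + 38 = 705 = 18·39 + 3 ≡ 3 (mod 39).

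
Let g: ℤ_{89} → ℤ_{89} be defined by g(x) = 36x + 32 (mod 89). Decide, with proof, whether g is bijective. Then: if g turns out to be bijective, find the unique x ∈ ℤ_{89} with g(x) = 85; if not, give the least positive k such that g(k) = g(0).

88

By definition, g is injective if g(s) = g(t) implies s = t.
If g(s) = g(t), then 36s ≡ 36t (mod 89). Because gcd(36, 89) = 1, we may cancel 36 to get s ≡ t (mod 89).
We now compute 36⁻¹ mod 89 explicitly. Euclid's algorithm: 89 = 2·36 + 17, 36 = 2·17 + 2, 17 = 8·2 + 1; back-substituting gives 1 = 47·36 − 19·89, so 36⁻¹ ≡ 47 (mod 89).
For any y ∈ ℤ_{89}, x = 47(y − 32) mod 89 satisfies g(x) = 36·47(y − 32) + 32 ≡ y (since 36·47 ≡ 1 mod 89). So every y has a preimage.
Hence g is bijective.
Since g is bijective, we find g⁻¹(85): we need 36x ≡ 85 − 32 ≡ 53 (mod 89). Using 36⁻¹ = 47: x ≡ 47·53 = 2491 = 27·89 + 88, so x = 88.
Check: g(88) = 36·88 + 32 = 3200 = 35·89 + 85 ≡ 85 (mod 89).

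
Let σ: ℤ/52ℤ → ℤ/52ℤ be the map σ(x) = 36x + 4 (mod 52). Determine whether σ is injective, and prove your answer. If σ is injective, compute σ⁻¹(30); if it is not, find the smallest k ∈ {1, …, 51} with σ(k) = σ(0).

We have gcd(36, 52) = 4 > 1. Taking a = 0 and b = 13: σ(0) = 4 and σ(13) = 36·13 + 4 = 472 ≡ 4 (mod 52).
So σ(0) = σ(13) while 0 ≠ 13, hence σ is not injective.
Since σ is not injective, we find the least positive k with σ(k) = σ(0): this means 36k ≡ 0 (mod 52), i.e. 52 ∣ 36k. Since gcd(36, 52) = 4, dividing through by 4 this holds exactly when 13 ∣ 9k, and as gcd(9, 13) = 1, exactly when 13 ∣ k.
The smallest positive such k is 13.

13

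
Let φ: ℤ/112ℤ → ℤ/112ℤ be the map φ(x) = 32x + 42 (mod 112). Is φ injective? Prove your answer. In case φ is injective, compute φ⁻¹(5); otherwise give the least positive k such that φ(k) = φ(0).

7

We have gcd(32, 112) = 16 > 1. Taking a = 0 and b = 7: φ(0) = 42 and φ(7) = 32·7 + 42 = 266 ≡ 42 (mod 112).
So φ(0) = φ(7) while 0 ≠ 7, so φ is not injective.
Since φ is not injective, we find the least positive k with φ(k) = φ(0): this means 32k ≡ 0 (mod 112), i.e. 112 ∣ 32k. Since gcd(32, 112) = 16, dividing through by 16 this holds exactly when 7 ∣ 2k, and as gcd(2, 7) = 1, exactly when 7 ∣ k.
The smallest positive such k is 7.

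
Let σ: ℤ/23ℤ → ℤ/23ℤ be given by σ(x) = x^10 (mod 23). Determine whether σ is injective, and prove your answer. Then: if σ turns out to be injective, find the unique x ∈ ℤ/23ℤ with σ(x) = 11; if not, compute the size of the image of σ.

12

σ(11): Repeated squaring mod 23: 11^1 ≡ 11, 11^2 ≡ 11² = 121 ≡ 6, 11^4 ≡ 6² = 36 ≡ 13, 11^8 ≡ 13² = 169 ≡ 8. Since 10 = 8 + 2, 11^10 ≡ 8·6: 8·6 = 48 ≡ 2. So 11^10 ≡ 2 (mod 23).
σ(12): Repeated squaring mod 23: 12^1 ≡ 12, 12^2 ≡ 12² = 144 ≡ 6, 12^4 ≡ 6² = 36 ≡ 13, 12^8 ≡ 13² = 169 ≡ 8. Since 10 = 8 + 2, 12^10 ≡ 8·6: 8·6 = 48 ≡ 2. So 12^10 ≡ 2 (mod 23).
So σ(11) = σ(12) = 2 while 11 ≠ 12, so σ is not injective.
Since σ is not injective, we determine |image(σ)|. Computing x^10 mod 23 for each x (by repeated squaring, reducing mod 23 at every step), the values σ(0), σ(1), …, σ(22) are: 0, 1, 12, 8, 6, 9, 4, 13, 3, 18, 16, 2, 2, 16, 18, 3, 13, 4, 9, 6, 8, 12, 1.
The distinct values are {0, 1, 2, 3, 4, 6, 8, 9, 12, 13, 16, 18}; there are 12 of them.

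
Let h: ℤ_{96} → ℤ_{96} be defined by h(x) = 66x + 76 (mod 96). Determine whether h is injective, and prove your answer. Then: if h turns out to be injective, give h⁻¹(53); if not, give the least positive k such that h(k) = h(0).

By definition, injectivity means: for all s, t in the domain, h(s) = h(t) implies s = t.
We have gcd(66, 96) = 6 > 1. Taking s = 0 and t = 16: h(0) = 76 and h(16) = 66·16 + 76 = 1132 ≡ 76 (mod 96).
So h(0) = h(16) while 0 ≠ 16, hence h is not injective.
Since h is not injective, we find the least positive k with h(k) = h(0): this means 66k ≡ 0 (mod 96), i.e. 96 ∣ 66k. Since gcd(66, 96) = 6, dividing through by 6 this holds exactly when 16 ∣ 11k, and as gcd(11, 16) = 1, exactly when 16 ∣ k.
The smallest positive such k is 16.

16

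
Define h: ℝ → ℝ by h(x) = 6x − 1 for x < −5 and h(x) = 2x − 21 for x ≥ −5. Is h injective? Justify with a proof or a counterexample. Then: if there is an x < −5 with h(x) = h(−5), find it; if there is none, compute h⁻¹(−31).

-5

Both pieces are strictly increasing (slopes 6 and 2), so each is injective on its own interval.
The left piece maps (−∞, −5) onto (−∞, −31); the right piece maps [−5, ∞) onto [−31, ∞).
These images are disjoint, so no value is attained by both pieces. Therefore h is injective.
Because the two images are disjoint, no x < −5 has h(x) = h(−5), so we compute h⁻¹(−31): −31 lies in [−31, ∞), so solve 2x − 21 = −31: x = (−31 + 21)/2 = −5.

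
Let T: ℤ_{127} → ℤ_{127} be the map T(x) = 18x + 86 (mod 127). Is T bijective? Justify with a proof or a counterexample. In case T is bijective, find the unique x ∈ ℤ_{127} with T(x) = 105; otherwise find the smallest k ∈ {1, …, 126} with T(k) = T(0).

121

By definition, T is injective when T(x_1) = T(x_2) forces x_1 = x_2.
If T(x_1) = T(x_2), then 18x_1 ≡ 18x_2 (mod 127). Because gcd(18, 127) = 1, we may cancel 18 to get x_1 ≡ x_2 (mod 127).
We now compute 18⁻¹ mod 127 explicitly. Euclid's algorithm: 127 = 7·18 + 1; back-substituting gives 1 = 120·18 − 17·127, so 18⁻¹ ≡ 120 (mod 127).
Then y ↦ 120(y − 86) is a two-sided inverse to T, so every y ∈ ℤ_{127} has a preimage.
Therefore T is bijective.
Since T is bijective, we find T⁻¹(105): we need 18x ≡ 105 − 86 ≡ 19 (mod 127). Using 18⁻¹ = 120: x ≡ 120·19 = 2280 = 17·127 + 121, so x = 121.
Check: T(121) = 18·121 + 86 = 2264 = 17·127 + 105 ≡ 105 (mod 127).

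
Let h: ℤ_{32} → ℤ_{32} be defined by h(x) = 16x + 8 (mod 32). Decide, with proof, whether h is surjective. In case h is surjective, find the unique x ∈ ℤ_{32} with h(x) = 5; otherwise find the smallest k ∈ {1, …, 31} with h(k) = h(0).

2

Since gcd(16, 32) = 16, we have 16x ≡ 0 (mod 16) for all x, so h(x) ≡ 8 (mod 16).
But 0 ≢ 8 (mod 16), so 0 ∈ ℤ_{32} has no preimage. Thus h is not surjective.
Since h is not surjective, we find the least positive k with h(k) = h(0): this means 16k ≡ 0 (mod 32), i.e. 32 ∣ 16k. Since gcd(16, 32) = 16, dividing through by 16 this holds exactly when 2 ∣ k.
The smallest positive such k is 2.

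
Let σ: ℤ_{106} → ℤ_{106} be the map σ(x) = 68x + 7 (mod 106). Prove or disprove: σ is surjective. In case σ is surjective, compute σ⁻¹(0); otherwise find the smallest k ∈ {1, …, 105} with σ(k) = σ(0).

Recall that σ is surjective if every y in the codomain equals σ(x) for some x in the domain.
Since gcd(68, 106) = 2, we have 68x ≡ 0 (mod 2) for all x, so σ(x) ≡ 1 (mod 2).
But 0 ≢ 1 (mod 2), so 0 ∈ ℤ_{106} has no preimage. So σ is not surjective.
Since σ is not surjective, we find the least positive k with σ(k) = σ(0): this means 68k ≡ 0 (mod 106), i.e. 106 ∣ 68k. Since gcd(68, 106) = 2, dividing through by 2 this holds exactly when 53 ∣ 34k, and as gcd(34, 53) = 1, exactly when 53 ∣ k.
The smallest positive such k is 53.

53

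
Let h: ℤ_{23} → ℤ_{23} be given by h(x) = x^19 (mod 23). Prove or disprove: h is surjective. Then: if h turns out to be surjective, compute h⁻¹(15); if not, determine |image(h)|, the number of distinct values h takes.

11

Since 23 is prime, the nonzero elements of ℤ_{23} form a cyclic group of order 22.
As gcd(19, 22) = 1, raising to the 19th power is a bijection on this group: if s^19 ≡ t^19 then (st^{−1})^19 = 1, and the only element of order dividing gcd(19, 22) = 1 is 1, so s = t.
With h(0) = 0 this makes h injective on all of ℤ_{23}, hence bijective (finite equal-size domain and codomain). In particular h is surjective.
Since h is surjective, we find the preimage of 15. The inverse of x ↦ x^19 on (ℤ_{23})^× is x ↦ x^7, because 19·7 = 133 = 6·22 + 1 ≡ 1 (mod 22) and x^{22} = 1 for x ≠ 0 (Fermat). So h⁻¹(15) = 15^7 mod 23.
Repeated squaring mod 23: 15^1 ≡ 15, 15^2 ≡ 15² = 225 ≡ 18, 15^4 ≡ 18² = 324 ≡ 2. Since 7 = 4 + 2 + 1, 15^7 ≡ 2·18·15: 2·18 = 36 ≡ 13, then 13·15 = 195 ≡ 11. So 15^7 ≡ 11 (mod 23).
Hence h⁻¹(15) = 11.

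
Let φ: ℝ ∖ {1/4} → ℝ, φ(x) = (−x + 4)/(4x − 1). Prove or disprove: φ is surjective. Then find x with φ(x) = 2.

2/3

If φ(x) = −1/4, cross-multiplying gives 4(−x + 4) = −1(4x − 1), which simplifies to 16 = 1 — false.  So −1/4 has no preimage and φ is not surjective.
Solving φ(x) = 2: cross-multiplying gives −x + 4 = 2(4x − 1), which rearranges to −9x = −6, so x = 2/3.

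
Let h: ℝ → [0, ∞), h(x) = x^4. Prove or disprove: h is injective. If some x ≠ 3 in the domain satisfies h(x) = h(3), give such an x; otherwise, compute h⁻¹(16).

h(3) = 81 = (−3)^4 = h(−3) (since 4 is even), with 3 ≠ −3. So h is not injective.
For the follow-up, such an x exists: taking x = −3 ∈ ℝ gives h(−3) = 81 = h(3) with −3 ≠ 3.

-3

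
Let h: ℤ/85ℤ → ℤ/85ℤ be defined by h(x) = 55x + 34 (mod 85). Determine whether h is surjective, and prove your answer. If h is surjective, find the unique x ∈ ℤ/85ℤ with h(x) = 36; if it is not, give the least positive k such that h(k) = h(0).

17

Since gcd(55, 85) = 5, we have 55x ≡ 0 (mod 5) for all x, so h(x) ≡ 4 (mod 5).
But 0 ≢ 4 (mod 5), so 0 ∈ ℤ/85ℤ has no preimage. So h is not surjective.
Since h is not surjective, we find the least positive k with h(k) = h(0): this means 55k ≡ 0 (mod 85), i.e. 85 ∣ 55k. Since gcd(55, 85) = 5, dividing through by 5 this holds exactly when 17 ∣ 11k, and as gcd(11, 17) = 1, exactly when 17 ∣ k.
The smallest positive such k is 17.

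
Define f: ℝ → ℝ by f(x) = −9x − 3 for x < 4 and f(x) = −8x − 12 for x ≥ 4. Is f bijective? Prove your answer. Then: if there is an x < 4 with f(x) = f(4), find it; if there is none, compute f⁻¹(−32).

29/9

Both pieces are strictly decreasing (slopes −9 and −8), so each is injective on its own interval.
The left piece maps (−∞, 4) onto (−39, ∞); the right piece maps [4, ∞) onto (−∞, −44].
The images leave a gap (−39 has no preimage), so f is not surjective, hence not bijective.
Because the two images are disjoint, no x < 4 has f(x) = f(4), so we compute f⁻¹(−32): −32 lies in (−39, ∞), so solve −9x − 3 = −32: x = (−32 + 3)/(−9) = 29/9.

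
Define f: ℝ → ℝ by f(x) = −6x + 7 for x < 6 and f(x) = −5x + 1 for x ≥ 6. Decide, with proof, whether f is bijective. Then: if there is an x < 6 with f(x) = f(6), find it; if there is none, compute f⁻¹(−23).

Both pieces are strictly decreasing (slopes −6 and −5), so each is injective on its own interval.
The left piece maps (−∞, 6) onto (−29, ∞); the right piece maps [6, ∞) onto (−∞, −29].
Since −29 = −29, the images partition ℝ: f is injective and surjective, hence bijective.
Because the two images are disjoint, no x < 6 has f(x) = f(6), so we compute f⁻¹(−23): −23 lies in (−29, ∞), so solve −6x + 7 = −23: x = (−23 − 7)/(−6) = 5.

5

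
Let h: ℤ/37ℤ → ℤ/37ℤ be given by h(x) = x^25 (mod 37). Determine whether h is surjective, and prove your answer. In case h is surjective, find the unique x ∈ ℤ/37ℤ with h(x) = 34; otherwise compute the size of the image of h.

7

Since 37 is prime, the nonzero elements of ℤ/37ℤ form a cyclic group of order 36.
As gcd(25, 36) = 1, raising to the 25th power is a bijection on this group: if s^25 ≡ t^25 then (st^{−1})^25 = 1, and the only element of order dividing gcd(25, 36) = 1 is 1, so s = t.
With h(0) = 0 this makes h injective on all of ℤ/37ℤ, hence bijective (finite equal-size domain and codomain). In particular h is surjective.
Since h is surjective, we find the preimage of 34. The inverse of x ↦ x^25 on (ℤ/37ℤ)^× is x ↦ x^13, because 25·13 = 325 = 9·36 + 1 ≡ 1 (mod 36) and x^{36} = 1 for x ≠ 0 (Fermat). So h⁻¹(34) = 34^13 mod 37.
Repeated squaring mod 37: 34^1 ≡ 34, 34^2 ≡ 34² = 1156 ≡ 9, 34^4 ≡ 9² = 81 ≡ 7, 34^8 ≡ 7² = 49 ≡ 12. Since 13 = 8 + 4 + 1, 34^13 ≡ 12·7·34: 12·7 = 84 ≡ 10, then 10·34 = 340 ≡ 7. So 34^13 ≡ 7 (mod 37).
Hence h⁻¹(34) = 7.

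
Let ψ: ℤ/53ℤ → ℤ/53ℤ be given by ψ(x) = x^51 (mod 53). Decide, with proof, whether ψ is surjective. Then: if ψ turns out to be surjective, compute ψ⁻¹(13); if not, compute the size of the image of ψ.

Since 53 is prime, the nonzero elements of ℤ/53ℤ form a cyclic group of order 52.
As gcd(51, 52) = 1, raising to the 51st power is a bijection on this group: if u^51 ≡ v^51 then (uv^{−1})^51 = 1, and the only element of order dividing gcd(51, 52) = 1 is 1, so u = v.
With ψ(0) = 0 this makes ψ injective on all of ℤ/53ℤ, hence bijective (finite equal-size domain and codomain). In particular ψ is surjective.
Since ψ is surjective, we find the preimage of 13. The inverse of x ↦ x^51 on (ℤ/53ℤ)^× is x ↦ x^51, because 51·51 = 2601 = 50·52 + 1 ≡ 1 (mod 52) and x^{52} = 1 for x ≠ 0 (Fermat). So ψ⁻¹(13) = 13^51 mod 53.
Repeated squaring mod 53: 13^1 ≡ 13, 13^2 ≡ 13² = 169 ≡ 10, 13^4 ≡ 10² = 100 ≡ 47, 13^8 ≡ 47² = 2209 ≡ 36, 13^16 ≡ 36² = 1296 ≡ 24, 13^32 ≡ 24² = 576 ≡ 46. Since 51 = 32 + 16 + 2 + 1, 13^51 ≡ 46·24·10·13: 46·24 = 1104 ≡ 44, then 44·10 = 440 ≡ 16, then 16·13 = 208 ≡ 49. So 13^51 ≡ 49 (mod 53).
Hence ψ⁻¹(13) = 49.

49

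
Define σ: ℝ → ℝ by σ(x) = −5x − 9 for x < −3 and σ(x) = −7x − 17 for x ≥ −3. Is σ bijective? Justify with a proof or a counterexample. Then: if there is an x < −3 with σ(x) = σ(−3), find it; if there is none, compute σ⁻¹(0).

-17/7

Both pieces are strictly decreasing (slopes −5 and −7), so each is injective on its own interval.
The left piece maps (−∞, −3) onto (6, ∞); the right piece maps [−3, ∞) onto (−∞, 4].
The images leave a gap (6 has no preimage), so σ is not surjective, hence not bijective.
Because the two images are disjoint, no x < −3 has σ(x) = σ(−3), so we compute σ⁻¹(0): 0 lies in (−∞, 4], so solve −7x − 17 = 0: x = (0 + 17)/(−7) = −17/7.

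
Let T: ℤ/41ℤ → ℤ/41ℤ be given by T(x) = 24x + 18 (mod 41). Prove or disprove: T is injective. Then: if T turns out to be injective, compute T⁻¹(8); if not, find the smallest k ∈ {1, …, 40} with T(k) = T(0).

Suppose T(u) = T(v) in ℤ/41ℤ. Then 24u + 18 ≡ 24v + 18 (mod 41), hence 24(u − v) ≡ 0 (mod 41).
Since gcd(24, 41) = 1, 24 is invertible modulo 41, hence u − v ≡ 0 (mod 41), i.e. u = v.
Thus T is injective.
We now compute 24⁻¹ mod 41 explicitly. Euclid's algorithm: 41 = 1·24 + 17, 24 = 1·17 + 7, 17 = 2·7 + 3, 7 = 2·3 + 1; back-substituting gives 1 = 12·24 − 7·41, so 24⁻¹ ≡ 12 (mod 41).
Since T is injective, we compute T⁻¹(8): solve 24x + 18 ≡ 8 (mod 41), i.e. 24x ≡ 31 (mod 41).
Multiplying by 24⁻¹ = 12 gives x ≡ 12·31 = 372 = 9·41 + 3 ≡ 3 (mod 41).
Check: T(3) = 24·3 + 18 = 90 = 2·41 + 8 ≡ 8 (mod 41).

3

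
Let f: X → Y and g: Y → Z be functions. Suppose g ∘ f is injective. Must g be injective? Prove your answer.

No. Take X = {0}, Y = {0, 1}, Z = {0, 1}, f(a) = a for each a ∈ X, and g(b) = 0 if b ∈ {0, 1} else g(b) = b.
Then g ∘ f = f is injective (X ⊂ Y and f is the inclusion), but g(0) = g(1) = 0 with 0 ≠ 1, so g is not injective.

not injective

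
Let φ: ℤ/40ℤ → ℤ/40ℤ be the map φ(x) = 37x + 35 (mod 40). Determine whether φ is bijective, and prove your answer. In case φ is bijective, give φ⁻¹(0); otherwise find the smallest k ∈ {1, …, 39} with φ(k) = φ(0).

25

Suppose φ(a) = φ(b) in ℤ/40ℤ. Then 37a + 35 ≡ 37b + 35 (mod 40), thus 37(a − b) ≡ 0 (mod 40).
Since gcd(37, 40) = 1, 37 is invertible modulo 40, thus a − b ≡ 0 (mod 40), i.e. a = b.
We now compute 37⁻¹ mod 40 explicitly. Euclid's algorithm: 40 = 1·37 + 3, 37 = 12·3 + 1; back-substituting gives 1 = 13·37 − 12·40, so 37⁻¹ ≡ 13 (mod 40).
Then y ↦ 13(y − 35) is a two-sided inverse to φ, so every y ∈ ℤ/40ℤ has a preimage.
So φ is bijective.
Since φ is bijective, we find φ⁻¹(0): we need 37x ≡ 0 − 35 ≡ 5 (mod 40). Using 37⁻¹ = 13: x ≡ 13·5 = 65 = 1·40 + 25, so x = 25.
Check: φ(25) = 37·25 + 35 = 960 = 24·40 + 0 ≡ 0 (mod 40).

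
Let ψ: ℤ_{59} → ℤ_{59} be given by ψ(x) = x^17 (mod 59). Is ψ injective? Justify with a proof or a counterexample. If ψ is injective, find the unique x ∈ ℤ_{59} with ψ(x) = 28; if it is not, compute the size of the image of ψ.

Since 59 is prime, the nonzero elements of ℤ_{59} form a cyclic group of order 58.
As gcd(17, 58) = 1, raising to the 17th power is a bijection on this group: if u^17 ≡ v^17 then (uv^{−1})^17 = 1, and the only element of order dividing gcd(17, 58) = 1 is 1, so u = v.
With ψ(0) = 0 this makes ψ injective on all of ℤ_{59}, hence bijective (finite equal-size domain and codomain). In particular ψ is injective.
Since ψ is injective, we find the preimage of 28. The inverse of x ↦ x^17 on (ℤ_{59})^× is x ↦ x^41, because 17·41 = 697 = 12·58 + 1 ≡ 1 (mod 58) and x^{58} = 1 for x ≠ 0 (Fermat). So ψ⁻¹(28) = 28^41 mod 59.
Repeated squaring mod 59: 28^1 ≡ 28, 28^2 ≡ 28² = 784 ≡ 17, 28^4 ≡ 17² = 289 ≡ 53, 28^8 ≡ 53² = 2809 ≡ 36, 28^16 ≡ 36² = 1296 ≡ 57, 28^32 ≡ 57² = 3249 ≡ 4. Since 41 = 32 + 8 + 1, 28^41 ≡ 4·36·28: 4·36 = 144 ≡ 26, then 26·28 = 728 ≡ 20. So 28^41 ≡ 20 (mod 59).
Hence ψ⁻¹(28) = 20.

20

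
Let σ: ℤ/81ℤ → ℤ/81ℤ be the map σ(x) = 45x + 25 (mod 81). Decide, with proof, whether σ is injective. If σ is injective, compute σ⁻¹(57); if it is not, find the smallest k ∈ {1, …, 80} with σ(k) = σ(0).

9

Recall that injectivity means: for all a, b in the domain, σ(a) = σ(b) implies a = b.
We have gcd(45, 81) = 9 > 1. Taking a = 0 and b = 9: σ(0) = 25 and σ(9) = 45·9 + 25 = 430 ≡ 25 (mod 81).
So σ(0) = σ(9) while 0 ≠ 9, thus σ is not injective.
Since σ is not injective, we find the least positive k with σ(k) = σ(0): this means 45k ≡ 0 (mod 81), i.e. 81 ∣ 45k. Since gcd(45, 81) = 9, dividing through by 9 this holds exactly when 9 ∣ 5k, and as gcd(5, 9) = 1, exactly when 9 ∣ k.
The smallest positive such k is 9.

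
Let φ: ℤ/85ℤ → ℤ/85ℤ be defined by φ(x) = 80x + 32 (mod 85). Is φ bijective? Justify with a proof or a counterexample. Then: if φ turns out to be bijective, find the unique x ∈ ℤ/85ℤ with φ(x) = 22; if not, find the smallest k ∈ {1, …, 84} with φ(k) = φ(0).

17

We have gcd(80, 85) = 5 > 1. Taking x_1 = 0 and x_2 = 17: φ(0) = 32 and φ(17) = 80·17 + 32 = 1392 ≡ 32 (mod 85).
So φ(0) = φ(17) while 0 ≠ 17, hence φ is not injective, hence not bijective.
Since φ is not bijective, we find the least positive k with φ(k) = φ(0): this means 80k ≡ 0 (mod 85), i.e. 85 ∣ 80k. Since gcd(80, 85) = 5, dividing through by 5 this holds exactly when 17 ∣ 16k, and as gcd(16, 17) = 1, exactly when 17 ∣ k.
The smallest positive such k is 17.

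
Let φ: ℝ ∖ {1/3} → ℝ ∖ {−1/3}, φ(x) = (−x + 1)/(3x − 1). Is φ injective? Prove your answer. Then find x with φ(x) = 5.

3/8

Suppose φ(x_1) = φ(x_2). Cross-multiplying: (−x_1 + 1)(3x_2 − 1) = (−x_2 + 1)(3x_1 − 1).
Expanding both sides and cancelling the symmetric terms leaves −2·(x_1 − x_2) = 0. Since −2 ≠ 0, x_1 = x_2. Hence φ is injective.
Solving φ(x) = 5: cross-multiplying gives −x + 1 = 5(3x − 1), which rearranges to −16x = −6, so x = 3/8.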